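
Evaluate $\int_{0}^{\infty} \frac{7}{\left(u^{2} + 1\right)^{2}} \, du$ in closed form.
$\frac{7 \pi}{4}$

Begin with the known result
$$J(a) = \int_{0}^{\infty} \frac{7}{a^{2} + u^{2}} \, du = \frac{7 \pi}{2 a}.$$

Differentiating under the integral sign with respect to $a$,
$$\frac{dJ}{da} = \int_{0}^{\infty} - \frac{14 a}{\left(a^{2} + u^{2}\right)^{2}} \, du = - \frac{7 \pi}{2 a^{2}},$$
so $\int_{0}^{\infty} \frac{7}{\left(a^{2} + u^{2}\right)^{2}} \, du = \frac{7 \pi}{4 a^{3}}$.

Setting $a = 1$:
$$I = \frac{7 \pi}{4}.$$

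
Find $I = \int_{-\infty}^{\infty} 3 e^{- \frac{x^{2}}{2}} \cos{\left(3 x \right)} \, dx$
$\frac{3 \sqrt{2} \sqrt{\pi}}{e^{\frac{9}{2}}}$

Let $b$ denote the cosine frequency and define $I(b) = \int_{-\infty}^{\infty} 3 e^{- \frac{x^{2}}{2}} \cos{\left(b x \right)} \, dx$.

Differentiating under the integral sign,
$$I'(b) = \int_{-\infty}^{\infty} - 3 x e^{- \frac{x^{2}}{2}} \sin{\left(b x \right)} \, dx.$$

Integrate $\int_{-\infty}^{\infty} x \sin(b x)\, e^{- \frac{x^{2}}{2}}\, dx$ by parts with $u = \sin(b x)$ and $dv = x\, e^{- \frac{x^{2}}{2}}\, dx$, giving $v = - e^{- \frac{x^{2}}{2}}$. The boundary term vanishes and
$$\int_{-\infty}^{\infty} x \sin(b x)\, e^{- \frac{x^{2}}{2}}\, dx = b \int_{-\infty}^{\infty} \cos(b x)\, e^{- \frac{x^{2}}{2}}\, dx,$$
so $I'(b) = - b\, I(b)$.

This is a separable first-order ODE; solving with the initial condition $I(0) = \int_{-\infty}^{\infty} 3 e^{- \frac{x^{2}}{2}}\,dx = 3 \sqrt{2} \sqrt{\pi}$ gives
$$I(b) = 3 \sqrt{2} \sqrt{\pi} e^{- \frac{b^{2}}{2}}.$$

Setting $b = 3$:
$$I = \frac{3 \sqrt{2} \sqrt{\pi}}{e^{\frac{9}{2}}}.$$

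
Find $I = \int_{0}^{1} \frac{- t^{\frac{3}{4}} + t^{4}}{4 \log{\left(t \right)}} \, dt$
$- \frac{\log{\left(7 \right)}}{4} + \frac{\log{\left(2 \right)}}{2} + \frac{\log{\left(5 \right)}}{4}$

Consider the one-parameter family: let $I(a) = \int_{0}^{1} \frac{t^{4} - t^{a}}{4 \log{\left(t \right)}} \, dt$.

Since $\dfrac{\partial}{\partial a}\,t^{a} = t^{a} \ln t$, the $\ln t$ in the denominator cancels and
$$\frac{dI}{da} = \int_{0}^{1} - \frac{1}{4} t^{a} \, dt = - \frac{1}{4} \left[\frac{t^{a+1}}{a+1}\right]_0^1 = - \frac{1}{4 a + 4}.$$

Integrating with respect to $a$ gives $I(a) = - \frac{\log{\left(a + 1 \right)}}{4} + \frac{\log{\left(5 \right)}}{4} + C$.

At $a = 4$ the integrand is identically $0$, so $I(4) = 0$. The closed form gives $0$, hence $C = 0$.

Setting $a = \frac{3}{4}$:
$$I = - \frac{\log{\left(7 \right)}}{4} + \frac{\log{\left(2 \right)}}{2} + \frac{\log{\left(5 \right)}}{4}.$$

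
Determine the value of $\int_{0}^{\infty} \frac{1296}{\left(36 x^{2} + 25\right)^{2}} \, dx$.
$\frac{54 \pi}{125}$

Recall the elementary integral
$$J(a) = \int_{0}^{\infty} \frac{1}{a^{2} + x^{2}} \, dx = \frac{\pi}{2 a}.$$

Differentiating under the integral sign with respect to $a$,
$$\frac{dJ}{da} = \int_{0}^{\infty} - \frac{2 a}{\left(a^{2} + x^{2}\right)^{2}} \, dx = - \frac{\pi}{2 a^{2}},$$
so $\int_{0}^{\infty} \frac{1}{\left(a^{2} + x^{2}\right)^{2}} \, dx = \frac{\pi}{4 a^{3}}$.

Setting $a = \frac{5}{6}$:
$$I = \frac{54 \pi}{125}.$$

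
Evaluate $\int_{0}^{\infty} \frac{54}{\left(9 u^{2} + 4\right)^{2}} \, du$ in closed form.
$\frac{9 \pi}{16}$

Start from the standard arctangent integral
$$J(a) = \int_{0}^{\infty} \frac{2}{3 \left(a^{2} + u^{2}\right)} \, du = \frac{\pi}{3 a}.$$

Differentiating under the integral sign with respect to $a$,
$$\frac{dJ}{da} = \int_{0}^{\infty} - \frac{4 a}{3 \left(a^{2} + u^{2}\right)^{2}} \, du = - \frac{\pi}{3 a^{2}},$$
so $\int_{0}^{\infty} \frac{2}{3 \left(a^{2} + u^{2}\right)^{2}} \, du = \frac{\pi}{6 a^{3}}$.

Setting $a = \frac{2}{3}$:
$$I = \frac{9 \pi}{16}.$$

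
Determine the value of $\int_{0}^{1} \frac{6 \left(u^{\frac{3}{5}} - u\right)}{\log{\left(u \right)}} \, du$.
$- \log{\left(\frac{15625}{4096} \right)}$

Replace the exponent $1$ by a parameter $a$: let $I(a) = \int_{0}^{1} \frac{6 \left(u^{\frac{3}{5}} - u^{a}\right)}{\log{\left(u \right)}} \, du$.

Since $\dfrac{\partial}{\partial a}\,u^{a} = u^{a} \ln u$, the $\ln u$ in the denominator cancels and
$$\frac{dI}{da} = \int_{0}^{1} -6 u^{a} \, du = -6 \left[\frac{u^{a+1}}{a+1}\right]_0^1 = - \frac{6}{a + 1}.$$

Integrating with respect to $a$ gives $I(a) = - \log{\left(\frac{15625 \left(a + 1\right)^{6}}{262144} \right)} + C$.

At $a = \frac{3}{5}$ the integrand is identically $0$, so $I(\frac{3}{5}) = 0$. The closed form gives $0$, hence $C = 0$.

Setting $a = 1$:
$$I = - \log{\left(\frac{15625}{4096} \right)}.$$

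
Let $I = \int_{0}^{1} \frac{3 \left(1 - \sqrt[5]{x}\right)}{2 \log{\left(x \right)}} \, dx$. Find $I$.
$- \log{\left(\frac{6 \sqrt{30}}{25} \right)}$

Consider the one-parameter family: let $I(a) = \int_{0}^{1} \frac{3 \left(1 - x^{a}\right)}{2 \log{\left(x \right)}} \, dx$.

Since $\dfrac{\partial}{\partial a}\,x^{a} = x^{a} \ln x$, the $\ln x$ in the denominator cancels and
$$\frac{dI}{da} = \int_{0}^{1} - \frac{3}{2} x^{a} \, dx = - \frac{3}{2} \left[\frac{x^{a+1}}{a+1}\right]_0^1 = - \frac{3}{2 a + 2}.$$

Integrating with respect to $a$ gives $I(a) = - \frac{3 \log{\left(a + 1 \right)}}{2} + C$.

At $a = 0$ the integrand is identically $0$, so $I(0) = 0$. The closed form gives $0$, hence $C = 0$.

Setting $a = \frac{1}{5}$:
$$I = - \log{\left(\frac{6 \sqrt{30}}{25} \right)}.$$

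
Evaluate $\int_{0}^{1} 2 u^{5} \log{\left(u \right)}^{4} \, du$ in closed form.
$\frac{1}{162}$

Consider the simpler parametrised integral
$$J(a) = \int_{0}^{1} 2 u^{a} \, du = \frac{2}{a + 1}.$$

Differentiating under the integral sign brings down a factor of $\ln u$:
$$\frac{dJ}{da} = \int_{0}^{1} 2 u^{a} \log{\left(u \right)} \, du = - \frac{2}{\left(a + 1\right)^{2}}.$$

Repeating $4$ times in total — each differentiation brings down another $\ln u$ — gives
$$\frac{d^{4}J}{da^{4}} = \int_{0}^{1} 2 u^{a} \log{\left(u \right)}^{4} \, du = \frac{48}{\left(a + 1\right)^{5}},$$
and the integrand here is exactly the target integrand, so $I = \frac{48}{\left(a + 1\right)^{5}}$.

Setting $a = 5$:
$$I = \frac{1}{162}.$$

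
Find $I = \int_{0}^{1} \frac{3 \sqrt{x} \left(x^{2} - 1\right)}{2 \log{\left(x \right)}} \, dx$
$- \log{\left(\frac{3 \sqrt{21}}{49} \right)}$

Introduce a parameter $a$ in the exponent: let $I(a) = \int_{0}^{1} \frac{3 \left(x^{\frac{5}{2}} - x^{a}\right)}{2 \log{\left(x \right)}} \, dx$.

Since $\dfrac{\partial}{\partial a}\,x^{a} = x^{a} \ln x$, the $\ln x$ in the denominator cancels and
$$\frac{dI}{da} = \int_{0}^{1} - \frac{3}{2} x^{a} \, dx = - \frac{3}{2} \left[\frac{x^{a+1}}{a+1}\right]_0^1 = - \frac{3}{2 a + 2}.$$

Integrating with respect to $a$ gives $I(a) = - \log{\left(\frac{2 \sqrt{14} \left(a + 1\right)^{\frac{3}{2}}}{49} \right)} + C$.

At $a = \frac{5}{2}$ the integrand is identically $0$, so $I(\frac{5}{2}) = 0$. The closed form gives $0$, hence $C = 0$.

Setting $a = \frac{1}{2}$:
$$I = - \log{\left(\frac{3 \sqrt{21}}{49} \right)}.$$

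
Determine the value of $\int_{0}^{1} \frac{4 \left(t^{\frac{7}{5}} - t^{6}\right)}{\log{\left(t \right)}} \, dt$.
$- \log{\left(\frac{1500625}{20736} \right)}$

Consider the one-parameter family: let $I(a) = \int_{0}^{1} \frac{4 \left(t^{\frac{7}{5}} - t^{a}\right)}{\log{\left(t \right)}} \, dt$.

Since $\dfrac{\partial}{\partial a}\,t^{a} = t^{a} \ln t$, the $\ln t$ in the denominator cancels and
$$\frac{dI}{da} = \int_{0}^{1} -4 t^{a} \, dt = -4 \left[\frac{t^{a+1}}{a+1}\right]_0^1 = - \frac{4}{a + 1}.$$

Integrating with respect to $a$ gives $I(a) = - \log{\left(\frac{625 \left(a + 1\right)^{4}}{20736} \right)} + C$.

At $a = \frac{7}{5}$ the integrand is identically $0$, so $I(\frac{7}{5}) = 0$. The closed form gives $0$, hence $C = 0$.

Setting $a = 6$:
$$I = - \log{\left(\frac{1500625}{20736} \right)}.$$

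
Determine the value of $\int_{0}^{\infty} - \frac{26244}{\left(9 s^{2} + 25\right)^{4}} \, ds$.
$- \frac{2187 \pi}{125000}$

Begin with the known result
$$J(a) = \int_{0}^{\infty} - \frac{4}{a^{2} + s^{2}} \, ds = - \frac{2 \pi}{a}.$$

Differentiating under the integral sign with respect to $a$,
$$\frac{dJ}{da} = \int_{0}^{\infty} \frac{8 a}{\left(a^{2} + s^{2}\right)^{2}} \, ds = \frac{2 \pi}{a^{2}},$$
so $\int_{0}^{\infty} - \frac{4}{\left(a^{2} + s^{2}\right)^{2}} \, ds = - \frac{\pi}{a^{3}}$.

Repeating — each differentiation of $1/(s^2+a^2)^j$ produces $-2ja/(s^2+a^2)^{j+1}$ — and dividing through by $-2ja$ at each step yields, after $3$ differentiations in total,
$$\int_{0}^{\infty} - \frac{4}{\left(a^{2} + s^{2}\right)^{4}} \, ds = - \frac{5 \pi}{8 a^{7}}.$$

Setting $a = \frac{5}{3}$:
$$I = - \frac{2187 \pi}{125000}.$$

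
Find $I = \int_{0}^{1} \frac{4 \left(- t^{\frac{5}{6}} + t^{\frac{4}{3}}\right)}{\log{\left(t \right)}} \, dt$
$- \log{\left(\frac{14641}{38416} \right)}$

Replace the exponent $\frac{5}{6}$ by a parameter $a$: let $I(a) = \int_{0}^{1} \frac{4 \left(t^{\frac{4}{3}} - t^{a}\right)}{\log{\left(t \right)}} \, dt$.

Since $\dfrac{\partial}{\partial a}\,t^{a} = t^{a} \ln t$, the $\ln t$ in the denominator cancels and
$$\frac{dI}{da} = \int_{0}^{1} -4 t^{a} \, dt = -4 \left[\frac{t^{a+1}}{a+1}\right]_0^1 = - \frac{4}{a + 1}.$$

Integrating with respect to $a$ gives $I(a) = - \log{\left(\frac{81 \left(a + 1\right)^{4}}{2401} \right)} + C$.

At $a = \frac{4}{3}$ the integrand is identically $0$, so $I(\frac{4}{3}) = 0$. The closed form gives $0$, hence $C = 0$.

Setting $a = \frac{5}{6}$:
$$I = - \log{\left(\frac{14641}{38416} \right)}.$$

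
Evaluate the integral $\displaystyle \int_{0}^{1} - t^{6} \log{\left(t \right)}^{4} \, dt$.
$- \frac{24}{16807}$

Begin with the known integral
$$J(a) = \int_{0}^{1} - t^{a} \, dt = - \frac{1}{a + 1}.$$

Differentiating under the integral sign brings down a factor of $\ln t$:
$$\frac{dJ}{da} = \int_{0}^{1} - t^{a} \log{\left(t \right)} \, dt = \frac{1}{\left(a + 1\right)^{2}}.$$

Repeating $4$ times in total — each differentiation brings down another $\ln t$ — gives
$$\frac{d^{4}J}{da^{4}} = \int_{0}^{1} - t^{a} \log{\left(t \right)}^{4} \, dt = - \frac{24}{\left(a + 1\right)^{5}},$$
and the integrand here is exactly the target integrand, so $I = - \frac{24}{\left(a + 1\right)^{5}}$.

Setting $a = 6$:
$$I = - \frac{24}{16807}.$$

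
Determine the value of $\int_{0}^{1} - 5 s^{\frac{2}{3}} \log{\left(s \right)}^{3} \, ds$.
$\frac{486}{125}$

Consider the simpler parametrised integral
$$J(a) = \int_{0}^{1} - 5 s^{a} \, ds = - \frac{5}{a + 1}.$$

Differentiating under the integral sign brings down a factor of $\ln s$:
$$\frac{dJ}{da} = \int_{0}^{1} - 5 s^{a} \log{\left(s \right)} \, ds = \frac{5}{\left(a + 1\right)^{2}}.$$

Repeating $3$ times in total — each differentiation brings down another $\ln s$ — gives
$$\frac{d^{3}J}{da^{3}} = \int_{0}^{1} - 5 s^{a} \log{\left(s \right)}^{3} \, ds = \frac{30}{\left(a + 1\right)^{4}},$$
and the integrand here is exactly the target integrand, so $I = \frac{30}{\left(a + 1\right)^{4}}$.

Setting $a = \frac{2}{3}$:
$$I = \frac{486}{125}.$$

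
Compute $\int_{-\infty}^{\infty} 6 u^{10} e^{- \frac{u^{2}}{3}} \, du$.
$\frac{688905 \sqrt{3} \sqrt{\pi}}{16}$

Start from the elementary integral
$$J(a) = \int_{-\infty}^{\infty} 6 e^{- a u^{2}} \, du = \frac{6 \sqrt{\pi}}{\sqrt{a}}.$$

Differentiating under the integral sign brings down a factor of $(-u^2)$:
$$\frac{dJ}{da} = \int_{-\infty}^{\infty} - 6 u^{2} e^{- a u^{2}} \, du = - \frac{3 \sqrt{\pi}}{a^{\frac{3}{2}}}.$$

Repeating $5$ times in total — each differentiation brings down another $(-u^2)$ — gives
$$\frac{d^{5}J}{da^{5}} = \int_{-\infty}^{\infty} - 6 u^{10} e^{- a u^{2}} \, du = - \frac{2835 \sqrt{\pi}}{16 a^{\frac{11}{2}}},$$
and the integrand here is $(-1)^{5}$ times the target integrand, so $I = (-1)^{5}\,\frac{d^{5}J}{da^{5}} = \frac{2835 \sqrt{\pi}}{16 a^{\frac{11}{2}}}$.

Setting $a = \frac{1}{3}$:
$$I = \frac{688905 \sqrt{3} \sqrt{\pi}}{16}.$$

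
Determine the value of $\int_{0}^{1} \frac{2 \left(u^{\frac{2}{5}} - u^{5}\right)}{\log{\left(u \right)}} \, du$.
$- \log{\left(\frac{900}{49} \right)}$

Introduce a parameter $a$ in the exponent: let $I(a) = \int_{0}^{1} \frac{2 \left(u^{\frac{2}{5}} - u^{a}\right)}{\log{\left(u \right)}} \, du$.

Since $\dfrac{\partial}{\partial a}\,u^{a} = u^{a} \ln u$, the $\ln u$ in the denominator cancels and
$$\frac{dI}{da} = \int_{0}^{1} -2 u^{a} \, du = -2 \left[\frac{u^{a+1}}{a+1}\right]_0^1 = - \frac{2}{a + 1}.$$

Integrating with respect to $a$ gives $I(a) = - \log{\left(\frac{25 \left(a + 1\right)^{2}}{49} \right)} + C$.

At $a = \frac{2}{5}$ the integrand is identically $0$, so $I(\frac{2}{5}) = 0$. The closed form gives $0$, hence $C = 0$.

Setting $a = 5$:
$$I = - \log{\left(\frac{900}{49} \right)}.$$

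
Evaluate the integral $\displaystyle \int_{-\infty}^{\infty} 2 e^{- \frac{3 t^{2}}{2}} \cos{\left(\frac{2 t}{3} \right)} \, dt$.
$\frac{2 \sqrt{6} \sqrt{\pi}}{3 e^{\frac{2}{27}}}$

Let $b$ denote the cosine frequency and define $I(b) = \int_{-\infty}^{\infty} 2 e^{- \frac{3 t^{2}}{2}} \cos{\left(b t \right)} \, dt$.

Differentiating under the integral sign,
$$I'(b) = \int_{-\infty}^{\infty} - 2 t e^{- \frac{3 t^{2}}{2}} \sin{\left(b t \right)} \, dt.$$

Integrate $\int_{-\infty}^{\infty} t \sin(b t)\, e^{- \frac{3 t^{2}}{2}}\, dt$ by parts with $u = \sin(b t)$ and $dv = t\, e^{- \frac{3 t^{2}}{2}}\, dt$, giving $v = - \frac{e^{- \frac{3 t^{2}}{2}}}{3}$. The boundary term vanishes and
$$\int_{-\infty}^{\infty} t \sin(b t)\, e^{- \frac{3 t^{2}}{2}}\, dt = \frac{b}{3} \int_{-\infty}^{\infty} \cos(b t)\, e^{- \frac{3 t^{2}}{2}}\, dt,$$
so $I'(b) = - \frac{b}{3}\, I(b)$.

This is a separable first-order ODE; solving with the initial condition $I(0) = \int_{-\infty}^{\infty} 2 e^{- \frac{3 t^{2}}{2}}\,dt = \frac{2 \sqrt{6} \sqrt{\pi}}{3}$ gives
$$I(b) = \frac{2 \sqrt{6} \sqrt{\pi} e^{- \frac{b^{2}}{6}}}{3}.$$

Setting $b = \frac{2}{3}$:
$$I = \frac{2 \sqrt{6} \sqrt{\pi}}{3 e^{\frac{2}{27}}}.$$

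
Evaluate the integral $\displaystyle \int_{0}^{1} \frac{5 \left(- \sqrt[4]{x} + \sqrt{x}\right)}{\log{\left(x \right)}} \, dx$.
$- \log{\left(\frac{3125}{7776} \right)}$

Replace the exponent $\frac{1}{4}$ by a parameter $a$: let $I(a) = \int_{0}^{1} \frac{5 \left(\sqrt{x} - x^{a}\right)}{\log{\left(x \right)}} \, dx$.

Since $\dfrac{\partial}{\partial a}\,x^{a} = x^{a} \ln x$, the $\ln x$ in the denominator cancels and
$$\frac{dI}{da} = \int_{0}^{1} -5 x^{a} \, dx = -5 \left[\frac{x^{a+1}}{a+1}\right]_0^1 = - \frac{5}{a + 1}.$$

Integrating with respect to $a$ gives $I(a) = - \log{\left(\frac{32 \left(a + 1\right)^{5}}{243} \right)} + C$.

At $a = \frac{1}{2}$ the integrand is identically $0$, so $I(\frac{1}{2}) = 0$. The closed form gives $0$, hence $C = 0$.

Setting $a = \frac{1}{4}$:
$$I = - \log{\left(\frac{3125}{7776} \right)}.$$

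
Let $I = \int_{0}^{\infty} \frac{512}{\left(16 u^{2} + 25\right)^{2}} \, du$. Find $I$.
$\frac{32 \pi}{125}$

Begin with the known result
$$J(a) = \int_{0}^{\infty} \frac{2}{a^{2} + u^{2}} \, du = \frac{\pi}{a}.$$

Differentiating under the integral sign with respect to $a$,
$$\frac{dJ}{da} = \int_{0}^{\infty} - \frac{4 a}{\left(a^{2} + u^{2}\right)^{2}} \, du = - \frac{\pi}{a^{2}},$$
so $\int_{0}^{\infty} \frac{2}{\left(a^{2} + u^{2}\right)^{2}} \, du = \frac{\pi}{2 a^{3}}$.

Setting $a = \frac{5}{4}$:
$$I = \frac{32 \pi}{125}.$$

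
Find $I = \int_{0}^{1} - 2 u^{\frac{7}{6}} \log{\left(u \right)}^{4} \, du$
$- \frac{373248}{371293}$

Consider the simpler parametrised integral
$$J(a) = \int_{0}^{1} - 2 u^{a} \, du = - \frac{2}{a + 1}.$$

Differentiating under the integral sign brings down a factor of $\ln u$:
$$\frac{dJ}{da} = \int_{0}^{1} - 2 u^{a} \log{\left(u \right)} \, du = \frac{2}{\left(a + 1\right)^{2}}.$$

Repeating $4$ times in total — each differentiation brings down another $\ln u$ — gives
$$\frac{d^{4}J}{da^{4}} = \int_{0}^{1} - 2 u^{a} \log{\left(u \right)}^{4} \, du = - \frac{48}{\left(a + 1\right)^{5}},$$
and the integrand here is exactly the target integrand, so $I = - \frac{48}{\left(a + 1\right)^{5}}$.

Setting $a = \frac{7}{6}$:
$$I = - \frac{373248}{371293}.$$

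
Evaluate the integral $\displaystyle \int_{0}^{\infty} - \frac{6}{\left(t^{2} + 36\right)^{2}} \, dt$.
$- \frac{\pi}{144}$

Begin with the known result
$$J(a) = \int_{0}^{\infty} - \frac{6}{a^{2} + t^{2}} \, dt = - \frac{3 \pi}{a}.$$

Differentiating under the integral sign with respect to $a$,
$$\frac{dJ}{da} = \int_{0}^{\infty} \frac{12 a}{\left(a^{2} + t^{2}\right)^{2}} \, dt = \frac{3 \pi}{a^{2}},$$
so $\int_{0}^{\infty} - \frac{6}{\left(a^{2} + t^{2}\right)^{2}} \, dt = - \frac{3 \pi}{2 a^{3}}$.

Setting $a = 6$:
$$I = - \frac{\pi}{144}.$$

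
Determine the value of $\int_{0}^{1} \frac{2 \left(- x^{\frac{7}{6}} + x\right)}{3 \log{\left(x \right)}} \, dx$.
$\log{\left(\frac{2 \sqrt[3]{234}}{13} \right)}$

Consider the one-parameter family: let $I(a) = \int_{0}^{1} \frac{2 \left(x - x^{a}\right)}{3 \log{\left(x \right)}} \, dx$.

Since $\dfrac{\partial}{\partial a}\,x^{a} = x^{a} \ln x$, the $\ln x$ in the denominator cancels and
$$\frac{dI}{da} = \int_{0}^{1} - \frac{2}{3} x^{a} \, dx = - \frac{2}{3} \left[\frac{x^{a+1}}{a+1}\right]_0^1 = - \frac{2}{3 a + 3}.$$

Integrating with respect to $a$ gives $I(a) = - \frac{2 \log{\left(a + 1 \right)}}{3} + \frac{2 \log{\left(2 \right)}}{3} + C$.

At $a = 1$ the integrand is identically $0$, so $I(1) = 0$. The closed form gives $0$, hence $C = 0$.

Setting $a = \frac{7}{6}$:
$$I = \log{\left(\frac{2 \sqrt[3]{234}}{13} \right)}.$$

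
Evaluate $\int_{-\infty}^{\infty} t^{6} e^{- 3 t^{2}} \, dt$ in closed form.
$\frac{5 \sqrt{3} \sqrt{\pi}}{216}$

Consider the simpler parametrised integral
$$J(a) = \int_{-\infty}^{\infty} e^{- a t^{2}} \, dt = \frac{\sqrt{\pi}}{\sqrt{a}}.$$

Differentiating under the integral sign brings down a factor of $(-t^2)$:
$$\frac{dJ}{da} = \int_{-\infty}^{\infty} - t^{2} e^{- a t^{2}} \, dt = - \frac{\sqrt{\pi}}{2 a^{\frac{3}{2}}}.$$

Repeating $3$ times in total — each differentiation brings down another $(-t^2)$ — gives
$$\frac{d^{3}J}{da^{3}} = \int_{-\infty}^{\infty} - t^{6} e^{- a t^{2}} \, dt = - \frac{15 \sqrt{\pi}}{8 a^{\frac{7}{2}}},$$
and the integrand here is $(-1)^{3}$ times the target integrand, so $I = (-1)^{3}\,\frac{d^{3}J}{da^{3}} = \frac{15 \sqrt{\pi}}{8 a^{\frac{7}{2}}}$.

Setting $a = 3$:
$$I = \frac{5 \sqrt{3} \sqrt{\pi}}{216}.$$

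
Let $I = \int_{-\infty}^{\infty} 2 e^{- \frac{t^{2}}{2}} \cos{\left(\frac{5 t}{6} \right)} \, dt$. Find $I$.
$\frac{2 \sqrt{2} \sqrt{\pi}}{e^{\frac{25}{72}}}$

Treat the cosine frequency as a parameter and define $I(b) = \int_{-\infty}^{\infty} 2 e^{- \frac{t^{2}}{2}} \cos{\left(b t \right)} \, dt$.

Differentiating under the integral sign,
$$I'(b) = \int_{-\infty}^{\infty} - 2 t e^{- \frac{t^{2}}{2}} \sin{\left(b t \right)} \, dt.$$

Integrate $\int_{-\infty}^{\infty} t \sin(b t)\, e^{- \frac{t^{2}}{2}}\, dt$ by parts with $u = \sin(b t)$ and $dv = t\, e^{- \frac{t^{2}}{2}}\, dt$, giving $v = - e^{- \frac{t^{2}}{2}}$. The boundary term vanishes and
$$\int_{-\infty}^{\infty} t \sin(b t)\, e^{- \frac{t^{2}}{2}}\, dt = b \int_{-\infty}^{\infty} \cos(b t)\, e^{- \frac{t^{2}}{2}}\, dt,$$
so $I'(b) = - b\, I(b)$.

This is a separable first-order ODE; solving with the initial condition $I(0) = \int_{-\infty}^{\infty} 2 e^{- \frac{t^{2}}{2}}\,dt = 2 \sqrt{2} \sqrt{\pi}$ gives
$$I(b) = 2 \sqrt{2} \sqrt{\pi} e^{- \frac{b^{2}}{2}}.$$

Setting $b = \frac{5}{6}$:
$$I = \frac{2 \sqrt{2} \sqrt{\pi}}{e^{\frac{25}{72}}}.$$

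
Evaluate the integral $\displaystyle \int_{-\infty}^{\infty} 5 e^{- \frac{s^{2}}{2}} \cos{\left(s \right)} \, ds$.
$\frac{5 \sqrt{2} \sqrt{\pi}}{e^{\frac{1}{2}}}$

Define $I(b) = \int_{-\infty}^{\infty} 5 e^{- \frac{s^{2}}{2}} \cos{\left(b s \right)} \, ds$.

Differentiating under the integral sign,
$$I'(b) = \int_{-\infty}^{\infty} - 5 s e^{- \frac{s^{2}}{2}} \sin{\left(b s \right)} \, ds.$$

Integrate $\int_{-\infty}^{\infty} s \sin(b s)\, e^{- \frac{s^{2}}{2}}\, ds$ by parts with $u = \sin(b s)$ and $dv = s\, e^{- \frac{s^{2}}{2}}\, ds$, giving $v = - e^{- \frac{s^{2}}{2}}$. The boundary term vanishes and
$$\int_{-\infty}^{\infty} s \sin(b s)\, e^{- \frac{s^{2}}{2}}\, ds = b \int_{-\infty}^{\infty} \cos(b s)\, e^{- \frac{s^{2}}{2}}\, ds,$$
so $I'(b) = - b\, I(b)$.

This is a separable first-order ODE; solving with the initial condition $I(0) = \int_{-\infty}^{\infty} 5 e^{- \frac{s^{2}}{2}}\,ds = 5 \sqrt{2} \sqrt{\pi}$ gives
$$I(b) = 5 \sqrt{2} \sqrt{\pi} e^{- \frac{b^{2}}{2}}.$$

Setting $b = 1$:
$$I = \frac{5 \sqrt{2} \sqrt{\pi}}{e^{\frac{1}{2}}}.$$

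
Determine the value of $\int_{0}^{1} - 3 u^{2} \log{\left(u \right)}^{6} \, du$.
$- \frac{80}{81}$

Start from the elementary integral
$$J(a) = \int_{0}^{1} - 3 u^{a} \, du = - \frac{3}{a + 1}.$$

Differentiating under the integral sign brings down a factor of $\ln u$:
$$\frac{dJ}{da} = \int_{0}^{1} - 3 u^{a} \log{\left(u \right)} \, du = \frac{3}{\left(a + 1\right)^{2}}.$$

Repeating $6$ times in total — each differentiation brings down another $\ln u$ — gives
$$\frac{d^{6}J}{da^{6}} = \int_{0}^{1} - 3 u^{a} \log{\left(u \right)}^{6} \, du = - \frac{2160}{\left(a + 1\right)^{7}},$$
and the integrand here is exactly the target integrand, so $I = - \frac{2160}{\left(a + 1\right)^{7}}$.

Setting $a = 2$:
$$I = - \frac{80}{81}.$$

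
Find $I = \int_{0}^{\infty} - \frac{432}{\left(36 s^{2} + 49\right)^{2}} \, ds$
$- \frac{18 \pi}{343}$

Begin with the known result
$$J(a) = \int_{0}^{\infty} - \frac{1}{3 \left(a^{2} + s^{2}\right)} \, ds = - \frac{\pi}{6 a}.$$

Differentiating under the integral sign with respect to $a$,
$$\frac{dJ}{da} = \int_{0}^{\infty} \frac{2 a}{3 \left(a^{2} + s^{2}\right)^{2}} \, ds = \frac{\pi}{6 a^{2}},$$
so $\int_{0}^{\infty} - \frac{1}{3 \left(a^{2} + s^{2}\right)^{2}} \, ds = - \frac{\pi}{12 a^{3}}$.

Setting $a = \frac{7}{6}$:
$$I = - \frac{18 \pi}{343}.$$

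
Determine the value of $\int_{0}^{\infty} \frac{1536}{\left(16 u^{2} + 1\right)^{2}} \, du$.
$96 \pi$

Begin with the known result
$$J(a) = \int_{0}^{\infty} \frac{6}{a^{2} + u^{2}} \, du = \frac{3 \pi}{a}.$$

Differentiating under the integral sign with respect to $a$,
$$\frac{dJ}{da} = \int_{0}^{\infty} - \frac{12 a}{\left(a^{2} + u^{2}\right)^{2}} \, du = - \frac{3 \pi}{a^{2}},$$
so $\int_{0}^{\infty} \frac{6}{\left(a^{2} + u^{2}\right)^{2}} \, du = \frac{3 \pi}{2 a^{3}}$.

Setting $a = \frac{1}{4}$:
$$I = 96 \pi.$$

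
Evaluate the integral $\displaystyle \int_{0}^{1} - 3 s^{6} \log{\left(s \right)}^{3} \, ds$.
$\frac{18}{2401}$

Begin with the known integral
$$J(a) = \int_{0}^{1} - 3 s^{a} \, ds = - \frac{3}{a + 1}.$$

Differentiating under the integral sign brings down a factor of $\ln s$:
$$\frac{dJ}{da} = \int_{0}^{1} - 3 s^{a} \log{\left(s \right)} \, ds = \frac{3}{\left(a + 1\right)^{2}}.$$

Repeating $3$ times in total — each differentiation brings down another $\ln s$ — gives
$$\frac{d^{3}J}{da^{3}} = \int_{0}^{1} - 3 s^{a} \log{\left(s \right)}^{3} \, ds = \frac{18}{\left(a + 1\right)^{4}},$$
and the integrand here is exactly the target integrand, so $I = \frac{18}{\left(a + 1\right)^{4}}$.

Setting $a = 6$:
$$I = \frac{18}{2401}.$$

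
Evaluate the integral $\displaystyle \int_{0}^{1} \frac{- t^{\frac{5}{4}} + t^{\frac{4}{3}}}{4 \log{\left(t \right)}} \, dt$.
$\log{\left(\frac{\sqrt{2} \sqrt[4]{21}}{3} \right)}$

Introduce a parameter $a$ in the exponent: let $I(a) = \int_{0}^{1} \frac{t^{\frac{4}{3}} - t^{a}}{4 \log{\left(t \right)}} \, dt$.

Since $\dfrac{\partial}{\partial a}\,t^{a} = t^{a} \ln t$, the $\ln t$ in the denominator cancels and
$$\frac{dI}{da} = \int_{0}^{1} - \frac{1}{4} t^{a} \, dt = - \frac{1}{4} \left[\frac{t^{a+1}}{a+1}\right]_0^1 = - \frac{1}{4 a + 4}.$$

Integrating with respect to $a$ gives $I(a) = - \frac{\log{\left(a + 1 \right)}}{4} - \frac{\log{\left(3 \right)}}{4} + \frac{\log{\left(7 \right)}}{4} + C$.

At $a = \frac{4}{3}$ the integrand is identically $0$, so $I(\frac{4}{3}) = 0$. The closed form gives $0$, hence $C = 0$.

Setting $a = \frac{5}{4}$:
$$I = \log{\left(\frac{\sqrt{2} \sqrt[4]{21}}{3} \right)}.$$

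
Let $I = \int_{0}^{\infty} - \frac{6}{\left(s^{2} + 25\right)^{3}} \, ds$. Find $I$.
$- \frac{9 \pi}{25000}$

Start from the standard arctangent integral
$$J(a) = \int_{0}^{\infty} - \frac{6}{a^{2} + s^{2}} \, ds = - \frac{3 \pi}{a}.$$

Differentiating under the integral sign with respect to $a$,
$$\frac{dJ}{da} = \int_{0}^{\infty} \frac{12 a}{\left(a^{2} + s^{2}\right)^{2}} \, ds = \frac{3 \pi}{a^{2}},$$
so $\int_{0}^{\infty} - \frac{6}{\left(a^{2} + s^{2}\right)^{2}} \, ds = - \frac{3 \pi}{2 a^{3}}$.

Repeating — each differentiation of $1/(s^2+a^2)^j$ produces $-2ja/(s^2+a^2)^{j+1}$ — and dividing through by $-2ja$ at each step yields, after $2$ differentiations in total,
$$\int_{0}^{\infty} - \frac{6}{\left(a^{2} + s^{2}\right)^{3}} \, ds = - \frac{9 \pi}{8 a^{5}}.$$

Setting $a = 5$:
$$I = - \frac{9 \pi}{25000}.$$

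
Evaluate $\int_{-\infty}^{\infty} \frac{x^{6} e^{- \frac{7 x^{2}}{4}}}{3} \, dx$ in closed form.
$\frac{80 \sqrt{7} \sqrt{\pi}}{2401}$

Begin with the known integral
$$J(a) = \int_{-\infty}^{\infty} \frac{e^{- a x^{2}}}{3} \, dx = \frac{\sqrt{\pi}}{3 \sqrt{a}}.$$

Differentiating under the integral sign brings down a factor of $(-x^2)$:
$$\frac{dJ}{da} = \int_{-\infty}^{\infty} - \frac{x^{2} e^{- a x^{2}}}{3} \, dx = - \frac{\sqrt{\pi}}{6 a^{\frac{3}{2}}}.$$

Repeating $3$ times in total — each differentiation brings down another $(-x^2)$ — gives
$$\frac{d^{3}J}{da^{3}} = \int_{-\infty}^{\infty} - \frac{x^{6} e^{- a x^{2}}}{3} \, dx = - \frac{5 \sqrt{\pi}}{8 a^{\frac{7}{2}}},$$
and the integrand here is $(-1)^{3}$ times the target integrand, so $I = (-1)^{3}\,\frac{d^{3}J}{da^{3}} = \frac{5 \sqrt{\pi}}{8 a^{\frac{7}{2}}}$.

Setting $a = \frac{7}{4}$:
$$I = \frac{80 \sqrt{7} \sqrt{\pi}}{2401}.$$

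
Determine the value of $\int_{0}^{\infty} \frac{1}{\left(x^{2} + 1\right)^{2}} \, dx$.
$\frac{\pi}{4}$

Start from the standard arctangent integral
$$J(a) = \int_{0}^{\infty} \frac{1}{a^{2} + x^{2}} \, dx = \frac{\pi}{2 a}.$$

Differentiating under the integral sign with respect to $a$,
$$\frac{dJ}{da} = \int_{0}^{\infty} - \frac{2 a}{\left(a^{2} + x^{2}\right)^{2}} \, dx = - \frac{\pi}{2 a^{2}},$$
so $\int_{0}^{\infty} \frac{1}{\left(a^{2} + x^{2}\right)^{2}} \, dx = \frac{\pi}{4 a^{3}}$.

Setting $a = 1$:
$$I = \frac{\pi}{4}.$$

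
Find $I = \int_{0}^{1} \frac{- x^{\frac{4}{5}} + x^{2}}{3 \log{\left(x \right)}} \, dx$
$- \frac{\log{\left(3 \right)}}{3} + \frac{\log{\left(5 \right)}}{3}$

Introduce a parameter $a$ in the exponent: let $I(a) = \int_{0}^{1} \frac{x^{2} - x^{a}}{3 \log{\left(x \right)}} \, dx$.

Since $\dfrac{\partial}{\partial a}\,x^{a} = x^{a} \ln x$, the $\ln x$ in the denominator cancels and
$$\frac{dI}{da} = \int_{0}^{1} - \frac{1}{3} x^{a} \, dx = - \frac{1}{3} \left[\frac{x^{a+1}}{a+1}\right]_0^1 = - \frac{1}{3 a + 3}.$$

Integrating with respect to $a$ gives $I(a) = - \frac{\log{\left(a + 1 \right)}}{3} + \frac{\log{\left(3 \right)}}{3} + C$.

At $a = 2$ the integrand is identically $0$, so $I(2) = 0$. The closed form gives $0$, hence $C = 0$.

Setting $a = \frac{4}{5}$:
$$I = - \frac{\log{\left(3 \right)}}{3} + \frac{\log{\left(5 \right)}}{3}.$$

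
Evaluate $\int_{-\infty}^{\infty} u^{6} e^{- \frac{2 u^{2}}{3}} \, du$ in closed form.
$\frac{405 \sqrt{6} \sqrt{\pi}}{128}$

Begin with the known integral
$$J(a) = \int_{-\infty}^{\infty} e^{- a u^{2}} \, du = \frac{\sqrt{\pi}}{\sqrt{a}}.$$

Differentiating under the integral sign brings down a factor of $(-u^2)$:
$$\frac{dJ}{da} = \int_{-\infty}^{\infty} - u^{2} e^{- a u^{2}} \, du = - \frac{\sqrt{\pi}}{2 a^{\frac{3}{2}}}.$$

Repeating $3$ times in total — each differentiation brings down another $(-u^2)$ — gives
$$\frac{d^{3}J}{da^{3}} = \int_{-\infty}^{\infty} - u^{6} e^{- a u^{2}} \, du = - \frac{15 \sqrt{\pi}}{8 a^{\frac{7}{2}}},$$
and the integrand here is $(-1)^{3}$ times the target integrand, so $I = (-1)^{3}\,\frac{d^{3}J}{da^{3}} = \frac{15 \sqrt{\pi}}{8 a^{\frac{7}{2}}}$.

Setting $a = \frac{2}{3}$:
$$I = \frac{405 \sqrt{6} \sqrt{\pi}}{128}.$$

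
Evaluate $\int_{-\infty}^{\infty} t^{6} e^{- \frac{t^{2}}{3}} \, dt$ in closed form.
$\frac{405 \sqrt{3} \sqrt{\pi}}{8}$

Begin with the known integral
$$J(a) = \int_{-\infty}^{\infty} e^{- a t^{2}} \, dt = \frac{\sqrt{\pi}}{\sqrt{a}}.$$

Differentiating under the integral sign brings down a factor of $(-t^2)$:
$$\frac{dJ}{da} = \int_{-\infty}^{\infty} - t^{2} e^{- a t^{2}} \, dt = - \frac{\sqrt{\pi}}{2 a^{\frac{3}{2}}}.$$

Repeating $3$ times in total — each differentiation brings down another $(-t^2)$ — gives
$$\frac{d^{3}J}{da^{3}} = \int_{-\infty}^{\infty} - t^{6} e^{- a t^{2}} \, dt = - \frac{15 \sqrt{\pi}}{8 a^{\frac{7}{2}}},$$
and the integrand here is $(-1)^{3}$ times the target integrand, so $I = (-1)^{3}\,\frac{d^{3}J}{da^{3}} = \frac{15 \sqrt{\pi}}{8 a^{\frac{7}{2}}}$.

Setting $a = \frac{1}{3}$:
$$I = \frac{405 \sqrt{3} \sqrt{\pi}}{8}.$$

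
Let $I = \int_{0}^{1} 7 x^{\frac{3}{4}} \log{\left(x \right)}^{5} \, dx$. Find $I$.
$- \frac{491520}{16807}$

Start from the elementary integral
$$J(a) = \int_{0}^{1} 7 x^{a} \, dx = \frac{7}{a + 1}.$$

Differentiating under the integral sign brings down a factor of $\ln x$:
$$\frac{dJ}{da} = \int_{0}^{1} 7 x^{a} \log{\left(x \right)} \, dx = - \frac{7}{\left(a + 1\right)^{2}}.$$

Repeating $5$ times in total — each differentiation brings down another $\ln x$ — gives
$$\frac{d^{5}J}{da^{5}} = \int_{0}^{1} 7 x^{a} \log{\left(x \right)}^{5} \, dx = - \frac{840}{\left(a + 1\right)^{6}},$$
and the integrand here is exactly the target integrand, so $I = - \frac{840}{\left(a + 1\right)^{6}}$.

Setting $a = \frac{3}{4}$:
$$I = - \frac{491520}{16807}.$$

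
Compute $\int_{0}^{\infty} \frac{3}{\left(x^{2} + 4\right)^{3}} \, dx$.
$\frac{9 \pi}{512}$

Begin with the known result
$$J(a) = \int_{0}^{\infty} \frac{3}{a^{2} + x^{2}} \, dx = \frac{3 \pi}{2 a}.$$

Differentiating under the integral sign with respect to $a$,
$$\frac{dJ}{da} = \int_{0}^{\infty} - \frac{6 a}{\left(a^{2} + x^{2}\right)^{2}} \, dx = - \frac{3 \pi}{2 a^{2}},$$
so $\int_{0}^{\infty} \frac{3}{\left(a^{2} + x^{2}\right)^{2}} \, dx = \frac{3 \pi}{4 a^{3}}$.

Repeating — each differentiation of $1/(x^2+a^2)^j$ produces $-2ja/(x^2+a^2)^{j+1}$ — and dividing through by $-2ja$ at each step yields, after $2$ differentiations in total,
$$\int_{0}^{\infty} \frac{3}{\left(a^{2} + x^{2}\right)^{3}} \, dx = \frac{9 \pi}{16 a^{5}}.$$

Setting $a = 2$:
$$I = \frac{9 \pi}{512}.$$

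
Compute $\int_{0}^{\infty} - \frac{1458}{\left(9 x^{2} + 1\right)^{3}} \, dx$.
$- \frac{729 \pi}{8}$

Recall the elementary integral
$$J(a) = \int_{0}^{\infty} - \frac{2}{a^{2} + x^{2}} \, dx = - \frac{\pi}{a}.$$

Differentiating under the integral sign with respect to $a$,
$$\frac{dJ}{da} = \int_{0}^{\infty} \frac{4 a}{\left(a^{2} + x^{2}\right)^{2}} \, dx = \frac{\pi}{a^{2}},$$
so $\int_{0}^{\infty} - \frac{2}{\left(a^{2} + x^{2}\right)^{2}} \, dx = - \frac{\pi}{2 a^{3}}$.

Repeating — each differentiation of $1/(x^2+a^2)^j$ produces $-2ja/(x^2+a^2)^{j+1}$ — and dividing through by $-2ja$ at each step yields, after $2$ differentiations in total,
$$\int_{0}^{\infty} - \frac{2}{\left(a^{2} + x^{2}\right)^{3}} \, dx = - \frac{3 \pi}{8 a^{5}}.$$

Setting $a = \frac{1}{3}$:
$$I = - \frac{729 \pi}{8}.$$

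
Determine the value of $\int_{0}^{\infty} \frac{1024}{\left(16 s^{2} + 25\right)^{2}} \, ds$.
$\frac{64 \pi}{125}$

Begin with the known result
$$J(a) = \int_{0}^{\infty} \frac{4}{a^{2} + s^{2}} \, ds = \frac{2 \pi}{a}.$$

Differentiating under the integral sign with respect to $a$,
$$\frac{dJ}{da} = \int_{0}^{\infty} - \frac{8 a}{\left(a^{2} + s^{2}\right)^{2}} \, ds = - \frac{2 \pi}{a^{2}},$$
so $\int_{0}^{\infty} \frac{4}{\left(a^{2} + s^{2}\right)^{2}} \, ds = \frac{\pi}{a^{3}}$.

Setting $a = \frac{5}{4}$:
$$I = \frac{64 \pi}{125}.$$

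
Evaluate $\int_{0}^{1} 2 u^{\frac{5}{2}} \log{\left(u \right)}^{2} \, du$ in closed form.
$\frac{32}{343}$

Consider the simpler parametrised integral
$$J(a) = \int_{0}^{1} 2 u^{a} \, du = \frac{2}{a + 1}.$$

Differentiating under the integral sign brings down a factor of $\ln u$:
$$\frac{dJ}{da} = \int_{0}^{1} 2 u^{a} \log{\left(u \right)} \, du = - \frac{2}{\left(a + 1\right)^{2}}.$$

Repeating twice in total — each differentiation brings down another $\ln u$ — gives
$$\frac{d^{2}J}{da^{2}} = \int_{0}^{1} 2 u^{a} \log{\left(u \right)}^{2} \, du = \frac{4}{\left(a + 1\right)^{3}},$$
and the integrand here is exactly the target integrand, so $I = \frac{4}{\left(a + 1\right)^{3}}$.

Setting $a = \frac{5}{2}$:
$$I = \frac{32}{343}.$$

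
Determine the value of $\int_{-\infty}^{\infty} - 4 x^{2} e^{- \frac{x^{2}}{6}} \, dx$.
$- 12 \sqrt{6} \sqrt{\pi}$

Begin with the known integral
$$J(a) = \int_{-\infty}^{\infty} - 4 e^{- a x^{2}} \, dx = - \frac{4 \sqrt{\pi}}{\sqrt{a}}.$$

Differentiating under the integral sign brings down a factor of $(-x^2)$:
$$\frac{dJ}{da} = \int_{-\infty}^{\infty} 4 x^{2} e^{- a x^{2}} \, dx = \frac{2 \sqrt{\pi}}{a^{\frac{3}{2}}}.$$

The integral on the left is $-I$, so $I = - \frac{2 \sqrt{\pi}}{a^{\frac{3}{2}}}$.

Setting $a = \frac{1}{6}$:
$$I = - 12 \sqrt{6} \sqrt{\pi}.$$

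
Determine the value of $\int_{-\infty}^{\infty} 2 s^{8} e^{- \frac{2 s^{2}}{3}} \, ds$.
$\frac{8505 \sqrt{6} \sqrt{\pi}}{256}$

Begin with the known integral
$$J(a) = \int_{-\infty}^{\infty} 2 e^{- a s^{2}} \, ds = \frac{2 \sqrt{\pi}}{\sqrt{a}}.$$

Differentiating under the integral sign brings down a factor of $(-s^2)$:
$$\frac{dJ}{da} = \int_{-\infty}^{\infty} - 2 s^{2} e^{- a s^{2}} \, ds = - \frac{\sqrt{\pi}}{a^{\frac{3}{2}}}.$$

Repeating $4$ times in total — each differentiation brings down another $(-s^2)$ — gives
$$\frac{d^{4}J}{da^{4}} = \int_{-\infty}^{\infty} 2 s^{8} e^{- a s^{2}} \, ds = \frac{105 \sqrt{\pi}}{8 a^{\frac{9}{2}}},$$
and the integrand here is exactly the target integrand, so $I = \frac{105 \sqrt{\pi}}{8 a^{\frac{9}{2}}}$.

Setting $a = \frac{2}{3}$:
$$I = \frac{8505 \sqrt{6} \sqrt{\pi}}{256}.$$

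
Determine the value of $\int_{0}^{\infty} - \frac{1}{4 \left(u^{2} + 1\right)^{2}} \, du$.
$- \frac{\pi}{16}$

Begin with the known result
$$J(a) = \int_{0}^{\infty} - \frac{1}{4 \left(a^{2} + u^{2}\right)} \, du = - \frac{\pi}{8 a}.$$

Differentiating under the integral sign with respect to $a$,
$$\frac{dJ}{da} = \int_{0}^{\infty} \frac{a}{2 \left(a^{2} + u^{2}\right)^{2}} \, du = \frac{\pi}{8 a^{2}},$$
so $\int_{0}^{\infty} - \frac{1}{4 \left(a^{2} + u^{2}\right)^{2}} \, du = - \frac{\pi}{16 a^{3}}$.

Setting $a = 1$:
$$I = - \frac{\pi}{16}.$$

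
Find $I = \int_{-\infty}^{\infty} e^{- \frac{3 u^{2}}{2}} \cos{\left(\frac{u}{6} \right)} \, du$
$\frac{\sqrt{6} \sqrt{\pi}}{3 e^{\frac{1}{216}}}$

Let $b$ denote the cosine frequency and define $I(b) = \int_{-\infty}^{\infty} e^{- \frac{3 u^{2}}{2}} \cos{\left(b u \right)} \, du$.

Differentiating under the integral sign,
$$I'(b) = \int_{-\infty}^{\infty} - u e^{- \frac{3 u^{2}}{2}} \sin{\left(b u \right)} \, du.$$

Integrate $\int_{-\infty}^{\infty} u \sin(b u)\, e^{- \frac{3 u^{2}}{2}}\, du$ by parts with $w = \sin(b u)$ and $dv = u\, e^{- \frac{3 u^{2}}{2}}\, du$, giving $v = - \frac{e^{- \frac{3 u^{2}}{2}}}{3}$. The boundary term vanishes and
$$\int_{-\infty}^{\infty} u \sin(b u)\, e^{- \frac{3 u^{2}}{2}}\, du = \frac{b}{3} \int_{-\infty}^{\infty} \cos(b u)\, e^{- \frac{3 u^{2}}{2}}\, du,$$
so $I'(b) = - \frac{b}{3}\, I(b)$.

This is a separable first-order ODE; solving with the initial condition $I(0) = \int_{-\infty}^{\infty} e^{- \frac{3 u^{2}}{2}}\,du = \frac{\sqrt{6} \sqrt{\pi}}{3}$ gives
$$I(b) = \frac{\sqrt{6} \sqrt{\pi} e^{- \frac{b^{2}}{6}}}{3}.$$

Setting $b = \frac{1}{6}$:
$$I = \frac{\sqrt{6} \sqrt{\pi}}{3 e^{\frac{1}{216}}}.$$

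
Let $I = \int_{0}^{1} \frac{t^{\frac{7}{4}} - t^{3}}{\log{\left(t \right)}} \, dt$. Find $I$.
$\log{\left(\frac{11}{16} \right)}$

Introduce a parameter $a$ in the exponent: let $I(a) = \int_{0}^{1} \frac{- t^{3} + t^{a}}{\log{\left(t \right)}} \, dt$.

Since $\dfrac{\partial}{\partial a}\,t^{a} = t^{a} \ln t$, the $\ln t$ in the denominator cancels and
$$\frac{dI}{da} = \int_{0}^{1} t^{a} \, dt = \left[\frac{t^{a+1}}{a+1}\right]_0^1 = \frac{1}{a + 1}.$$

Integrating with respect to $a$ gives $I(a) = \log{\left(\frac{a}{4} + \frac{1}{4} \right)} + C$.

At $a = 3$ the integrand is identically $0$, so $I(3) = 0$. The closed form gives $0$, hence $C = 0$.

Setting $a = \frac{7}{4}$:
$$I = \log{\left(\frac{11}{16} \right)}.$$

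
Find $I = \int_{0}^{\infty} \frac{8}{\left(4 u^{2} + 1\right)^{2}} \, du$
$\pi$

Recall the elementary integral
$$J(a) = \int_{0}^{\infty} \frac{1}{2 \left(a^{2} + u^{2}\right)} \, du = \frac{\pi}{4 a}.$$

Differentiating under the integral sign with respect to $a$,
$$\frac{dJ}{da} = \int_{0}^{\infty} - \frac{a}{\left(a^{2} + u^{2}\right)^{2}} \, du = - \frac{\pi}{4 a^{2}},$$
so $\int_{0}^{\infty} \frac{1}{2 \left(a^{2} + u^{2}\right)^{2}} \, du = \frac{\pi}{8 a^{3}}$.

Setting $a = \frac{1}{2}$:
$$I = \pi.$$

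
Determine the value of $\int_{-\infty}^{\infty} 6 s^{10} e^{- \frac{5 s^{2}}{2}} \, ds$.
$\frac{1134 \sqrt{10} \sqrt{\pi}}{3125}$

Begin with the known integral
$$J(a) = \int_{-\infty}^{\infty} 6 e^{- a s^{2}} \, ds = \frac{6 \sqrt{\pi}}{\sqrt{a}}.$$

Differentiating under the integral sign brings down a factor of $(-s^2)$:
$$\frac{dJ}{da} = \int_{-\infty}^{\infty} - 6 s^{2} e^{- a s^{2}} \, ds = - \frac{3 \sqrt{\pi}}{a^{\frac{3}{2}}}.$$

Repeating $5$ times in total — each differentiation brings down another $(-s^2)$ — gives
$$\frac{d^{5}J}{da^{5}} = \int_{-\infty}^{\infty} - 6 s^{10} e^{- a s^{2}} \, ds = - \frac{2835 \sqrt{\pi}}{16 a^{\frac{11}{2}}},$$
and the integrand here is $(-1)^{5}$ times the target integrand, so $I = (-1)^{5}\,\frac{d^{5}J}{da^{5}} = \frac{2835 \sqrt{\pi}}{16 a^{\frac{11}{2}}}$.

Setting $a = \frac{5}{2}$:
$$I = \frac{1134 \sqrt{10} \sqrt{\pi}}{3125}.$$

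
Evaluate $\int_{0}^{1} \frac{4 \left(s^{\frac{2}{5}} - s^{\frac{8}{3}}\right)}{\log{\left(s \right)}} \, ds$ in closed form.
$\log{\left(\frac{194481}{9150625} \right)}$

Replace the exponent $\frac{2}{5}$ by a parameter $a$: let $I(a) = \int_{0}^{1} \frac{4 \left(- s^{\frac{8}{3}} + s^{a}\right)}{\log{\left(s \right)}} \, ds$.

Since $\dfrac{\partial}{\partial a}\,s^{a} = s^{a} \ln s$, the $\ln s$ in the denominator cancels and
$$\frac{dI}{da} = \int_{0}^{1} 4 s^{a} \, ds = 4 \left[\frac{s^{a+1}}{a+1}\right]_0^1 = \frac{4}{a + 1}.$$

Integrating with respect to $a$ gives $I(a) = \log{\left(\frac{81 \left(a + 1\right)^{4}}{14641} \right)} + C$.

At $a = \frac{8}{3}$ the integrand is identically $0$, so $I(\frac{8}{3}) = 0$. The closed form gives $0$, hence $C = 0$.

Setting $a = \frac{2}{5}$:
$$I = \log{\left(\frac{194481}{9150625} \right)}.$$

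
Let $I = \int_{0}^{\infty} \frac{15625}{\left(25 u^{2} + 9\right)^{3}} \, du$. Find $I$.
$\frac{3125 \pi}{1296}$

Recall the elementary integral
$$J(a) = \int_{0}^{\infty} \frac{1}{a^{2} + u^{2}} \, du = \frac{\pi}{2 a}.$$

Differentiating under the integral sign with respect to $a$,
$$\frac{dJ}{da} = \int_{0}^{\infty} - \frac{2 a}{\left(a^{2} + u^{2}\right)^{2}} \, du = - \frac{\pi}{2 a^{2}},$$
so $\int_{0}^{\infty} \frac{1}{\left(a^{2} + u^{2}\right)^{2}} \, du = \frac{\pi}{4 a^{3}}$.

Repeating — each differentiation of $1/(u^2+a^2)^j$ produces $-2ja/(u^2+a^2)^{j+1}$ — and dividing through by $-2ja$ at each step yields, after $2$ differentiations in total,
$$\int_{0}^{\infty} \frac{1}{\left(a^{2} + u^{2}\right)^{3}} \, du = \frac{3 \pi}{16 a^{5}}.$$

Setting $a = \frac{3}{5}$:
$$I = \frac{3125 \pi}{1296}.$$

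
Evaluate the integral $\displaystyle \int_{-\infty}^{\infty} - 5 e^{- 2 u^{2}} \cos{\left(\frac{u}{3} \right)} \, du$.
$- \frac{5 \sqrt{2} \sqrt{\pi}}{2 e^{\frac{1}{72}}}$

Define $I(b) = \int_{-\infty}^{\infty} - 5 e^{- 2 u^{2}} \cos{\left(b u \right)} \, du$.

Differentiating under the integral sign,
$$I'(b) = \int_{-\infty}^{\infty} 5 u e^{- 2 u^{2}} \sin{\left(b u \right)} \, du.$$

Integrate $\int_{-\infty}^{\infty} u \sin(b u)\, e^{- 2 u^{2}}\, du$ by parts with $w = \sin(b u)$ and $dv = u\, e^{- 2 u^{2}}\, du$, giving $v = - \frac{e^{- 2 u^{2}}}{4}$. The boundary term vanishes and
$$\int_{-\infty}^{\infty} u \sin(b u)\, e^{- 2 u^{2}}\, du = \frac{b}{4} \int_{-\infty}^{\infty} \cos(b u)\, e^{- 2 u^{2}}\, du,$$
so $I'(b) = - \frac{b}{4}\, I(b)$.

This is a separable first-order ODE; solving with the initial condition $I(0) = \int_{-\infty}^{\infty} - 5 e^{- 2 u^{2}}\,du = - \frac{5 \sqrt{2} \sqrt{\pi}}{2}$ gives
$$I(b) = - \frac{5 \sqrt{2} \sqrt{\pi} e^{- \frac{b^{2}}{8}}}{2}.$$

Setting $b = \frac{1}{3}$:
$$I = - \frac{5 \sqrt{2} \sqrt{\pi}}{2 e^{\frac{1}{72}}}.$$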